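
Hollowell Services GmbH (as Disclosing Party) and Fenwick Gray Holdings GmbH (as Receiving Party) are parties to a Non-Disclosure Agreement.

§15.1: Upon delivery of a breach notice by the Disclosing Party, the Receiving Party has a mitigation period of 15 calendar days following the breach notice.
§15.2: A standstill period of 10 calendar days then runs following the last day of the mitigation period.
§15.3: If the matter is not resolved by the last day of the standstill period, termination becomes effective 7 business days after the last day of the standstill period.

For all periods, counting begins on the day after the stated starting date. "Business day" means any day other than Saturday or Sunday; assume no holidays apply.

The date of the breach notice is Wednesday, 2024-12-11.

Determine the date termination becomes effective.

Adding 15 calendar days to 2024-12-11 gives 2024-12-26, which is the last day of the mitigation period.
The last day of the standstill period: 2024-12-26 + 10 days = 2025-01-05.
From Sunday, 2025-01-05, 7 business days (Jan 6, Jan 7, Jan 8, Jan 9, Jan 10, Jan 13, Jan 14, skipping weekends) brings us to Tuesday, 2025-01-14, which is the date termination becomes effective.

2025-01-14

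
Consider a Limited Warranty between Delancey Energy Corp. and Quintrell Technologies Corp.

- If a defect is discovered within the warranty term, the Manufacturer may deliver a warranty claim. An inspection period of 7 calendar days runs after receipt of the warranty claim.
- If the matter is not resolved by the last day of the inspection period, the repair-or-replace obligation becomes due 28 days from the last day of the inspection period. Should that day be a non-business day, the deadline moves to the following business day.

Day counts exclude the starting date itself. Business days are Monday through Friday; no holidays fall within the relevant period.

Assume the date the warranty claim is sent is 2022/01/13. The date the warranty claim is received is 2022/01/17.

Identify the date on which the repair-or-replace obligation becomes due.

2022/02/21

Adding 7 calendar days to 2022/01/17 gives 2022/01/24, which is the last day of the inspection period.
The date on which the repair-or-replace obligation becomes due: 2022/01/24 + 28 days = 2022/02/21. 2022/02/21 is a Monday, so no roll-forward applies.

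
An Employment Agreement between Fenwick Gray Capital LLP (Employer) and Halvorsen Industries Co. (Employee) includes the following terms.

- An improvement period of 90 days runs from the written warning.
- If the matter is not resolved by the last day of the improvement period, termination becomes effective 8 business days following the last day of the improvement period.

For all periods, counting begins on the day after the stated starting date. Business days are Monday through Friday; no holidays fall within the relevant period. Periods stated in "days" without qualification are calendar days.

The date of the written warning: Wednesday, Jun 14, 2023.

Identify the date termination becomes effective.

Sep 22, 2023

Adding 90 calendar days to Jun 14, 2023 gives Sep 12, 2023, which is the last day of the improvement period.
The date termination becomes effective: counting 8 business days from Tuesday, Sep 12, 2023 (Sep 13, Sep 14, Sep 15, Sep 18, Sep 19, Sep 20, Sep 21, Sep 22, skipping weekends) reaches Friday, Sep 22, 2023.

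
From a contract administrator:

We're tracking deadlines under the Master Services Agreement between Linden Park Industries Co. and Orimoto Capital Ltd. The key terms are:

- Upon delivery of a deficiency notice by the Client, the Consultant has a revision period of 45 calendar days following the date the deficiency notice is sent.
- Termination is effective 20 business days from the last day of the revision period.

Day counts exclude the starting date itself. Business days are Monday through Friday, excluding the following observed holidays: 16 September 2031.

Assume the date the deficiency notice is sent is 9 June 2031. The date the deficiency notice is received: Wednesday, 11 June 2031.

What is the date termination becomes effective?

Adding 45 calendar days to 9 June 2031 gives 24 July 2031, which is the last day of the revision period.
The date termination becomes effective: 20 business days after Thursday, 24 July 2031, skipping weekends — Jul 25, Jul 28, Jul 29, Jul 30, …, Aug 19, Aug 20, Aug 21 — lands on Thursday, 21 August 2031.

21 August 2031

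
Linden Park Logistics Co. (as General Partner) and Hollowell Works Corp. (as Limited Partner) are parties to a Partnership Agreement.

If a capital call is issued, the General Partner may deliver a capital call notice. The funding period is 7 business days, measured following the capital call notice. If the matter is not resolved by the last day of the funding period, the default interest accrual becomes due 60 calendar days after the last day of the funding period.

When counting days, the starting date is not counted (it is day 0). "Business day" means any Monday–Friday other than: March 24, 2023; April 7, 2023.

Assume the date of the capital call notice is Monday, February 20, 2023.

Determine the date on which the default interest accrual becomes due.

April 30, 2023

From Monday, February 20, 2023, 7 business days (Feb 21, Feb 22, Feb 23, Feb 24, Feb 27, Feb 28, Mar 1, skipping weekends) brings us to Wednesday, March 1, 2023, which is the last day of the funding period.
The date on which the default interest accrual becomes due: 60 calendar days after March 1, 2023 is April 30, 2023.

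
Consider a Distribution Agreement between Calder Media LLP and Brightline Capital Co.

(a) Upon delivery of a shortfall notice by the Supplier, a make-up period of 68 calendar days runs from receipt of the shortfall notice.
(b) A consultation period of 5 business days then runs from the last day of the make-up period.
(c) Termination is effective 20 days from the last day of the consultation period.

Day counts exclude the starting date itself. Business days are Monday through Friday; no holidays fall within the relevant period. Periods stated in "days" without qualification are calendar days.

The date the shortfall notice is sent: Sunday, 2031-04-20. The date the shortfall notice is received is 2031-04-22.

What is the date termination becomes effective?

2031-07-24

The last day of the make-up period: 68 calendar days after 2031-04-22 is 2031-06-29.
The last day of the consultation period: 5 business days after Sunday, 2031-06-29, skipping weekends — Jun 30, Jul 1, Jul 2, Jul 3, Jul 4 — lands on Friday, 2031-07-04.
The date termination becomes effective: 20 calendar days after 2031-07-04 is 2031-07-24.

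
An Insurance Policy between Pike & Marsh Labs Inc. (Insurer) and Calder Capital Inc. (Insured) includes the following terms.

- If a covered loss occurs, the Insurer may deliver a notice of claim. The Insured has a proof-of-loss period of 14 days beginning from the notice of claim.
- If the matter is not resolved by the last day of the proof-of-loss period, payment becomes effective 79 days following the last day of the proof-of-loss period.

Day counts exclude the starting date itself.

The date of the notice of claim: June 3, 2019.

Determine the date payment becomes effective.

September 4, 2019

The last day of the proof-of-loss period: 14 calendar days after June 3, 2019 is June 17, 2019.
Adding 79 calendar days to June 17, 2019 gives September 4, 2019, which is the date payment becomes effective.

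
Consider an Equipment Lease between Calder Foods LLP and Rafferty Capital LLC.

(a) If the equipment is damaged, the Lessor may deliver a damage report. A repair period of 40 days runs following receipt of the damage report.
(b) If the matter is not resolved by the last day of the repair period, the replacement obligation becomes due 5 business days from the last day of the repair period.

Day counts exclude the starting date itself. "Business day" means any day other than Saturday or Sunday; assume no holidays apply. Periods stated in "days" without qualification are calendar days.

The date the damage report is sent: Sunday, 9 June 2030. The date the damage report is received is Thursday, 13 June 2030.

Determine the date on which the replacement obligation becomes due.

30 July 2030

Adding 40 calendar days to 13 June 2030 gives 23 July 2030, which is the last day of the repair period.
The date on which the replacement obligation becomes due: 5 business days after Tuesday, 23 July 2030, skipping weekends — Jul 24, Jul 25, Jul 26, Jul 29, Jul 30 — lands on Tuesday, 30 July 2030.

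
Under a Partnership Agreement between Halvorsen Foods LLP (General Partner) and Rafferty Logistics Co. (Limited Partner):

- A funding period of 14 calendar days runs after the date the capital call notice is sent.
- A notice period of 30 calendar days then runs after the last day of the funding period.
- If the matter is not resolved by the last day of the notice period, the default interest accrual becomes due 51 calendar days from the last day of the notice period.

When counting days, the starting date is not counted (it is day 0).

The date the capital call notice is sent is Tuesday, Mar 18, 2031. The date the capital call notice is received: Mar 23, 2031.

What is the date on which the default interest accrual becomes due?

Jun 21, 2031

The last day of the funding period: Mar 18, 2031 + 14 days = Apr 1, 2031.
The last day of the notice period: Apr 1, 2031 + 30 days = May 1, 2031.
The date on which the default interest accrual becomes due: May 1, 2031 + 51 days = Jun 21, 2031.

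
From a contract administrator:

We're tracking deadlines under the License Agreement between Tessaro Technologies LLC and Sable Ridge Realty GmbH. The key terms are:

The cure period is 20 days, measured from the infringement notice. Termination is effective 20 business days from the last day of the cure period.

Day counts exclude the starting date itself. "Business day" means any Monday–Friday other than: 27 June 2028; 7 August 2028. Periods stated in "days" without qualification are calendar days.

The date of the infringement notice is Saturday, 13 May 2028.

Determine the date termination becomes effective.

The last day of the cure period: 13 May 2028 + 20 days = 2 June 2028.
From Friday, 2 June 2028, 20 business days (Jun 5, Jun 6, Jun 7, Jun 8, …, Jun 29, Jun 30, Jul 3, skipping weekends and the listed holiday on Jun 27) brings us to Monday, 3 July 2028, which is the date termination becomes effective.

3 July 2028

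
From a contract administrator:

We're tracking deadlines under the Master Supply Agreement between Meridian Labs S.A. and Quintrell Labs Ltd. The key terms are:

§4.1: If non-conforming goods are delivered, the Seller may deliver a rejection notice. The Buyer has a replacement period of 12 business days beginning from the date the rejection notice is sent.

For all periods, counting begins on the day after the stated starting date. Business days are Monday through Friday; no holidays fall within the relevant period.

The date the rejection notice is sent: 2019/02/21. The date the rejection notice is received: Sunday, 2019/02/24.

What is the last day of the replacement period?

The last day of the replacement period: 12 business days after Thursday, 2019/02/21, skipping weekends — Feb 22, Feb 25, Feb 26, Feb 27, …, Mar 7, Mar 8, Mar 11 — lands on Monday, 2019/03/11.

2019/03/11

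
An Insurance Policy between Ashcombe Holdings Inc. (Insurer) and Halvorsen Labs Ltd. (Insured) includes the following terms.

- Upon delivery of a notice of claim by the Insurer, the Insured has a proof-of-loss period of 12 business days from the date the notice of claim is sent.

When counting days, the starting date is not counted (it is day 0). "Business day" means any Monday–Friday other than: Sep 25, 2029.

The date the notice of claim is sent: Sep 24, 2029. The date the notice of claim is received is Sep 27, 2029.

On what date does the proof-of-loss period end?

Oct 11, 2029

The last day of the proof-of-loss period: 12 business days after Monday, Sep 24, 2029, skipping weekends and the listed holiday on Sep 25 — Sep 26, Sep 27, Sep 28, Oct 1, …, Oct 9, Oct 10, Oct 11 — lands on Thursday, Oct 11, 2029.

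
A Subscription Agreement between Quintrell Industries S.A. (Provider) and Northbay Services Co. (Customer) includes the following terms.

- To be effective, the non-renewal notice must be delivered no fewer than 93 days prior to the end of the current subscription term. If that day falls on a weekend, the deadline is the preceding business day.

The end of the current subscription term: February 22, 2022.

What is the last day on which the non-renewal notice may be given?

November 19, 2021

Counting back 93 calendar days from February 22, 2022 gives November 21, 2021. That is a Sunday, so the deadline moves back to Friday, November 19, 2021.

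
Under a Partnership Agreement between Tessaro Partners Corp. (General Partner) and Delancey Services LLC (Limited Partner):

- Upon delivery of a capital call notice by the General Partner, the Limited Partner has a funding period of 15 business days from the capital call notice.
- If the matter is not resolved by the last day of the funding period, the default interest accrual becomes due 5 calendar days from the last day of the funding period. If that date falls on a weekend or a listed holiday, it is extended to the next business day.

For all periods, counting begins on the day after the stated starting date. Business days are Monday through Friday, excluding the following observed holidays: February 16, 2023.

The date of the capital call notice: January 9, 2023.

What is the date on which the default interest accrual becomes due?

February 6, 2023

From Monday, January 9, 2023, 15 business days (Jan 10, Jan 11, Jan 12, Jan 13, …, Jan 26, Jan 27, Jan 30, skipping weekends) brings us to Monday, January 30, 2023, which is the last day of the funding period.
Adding 5 calendar days to January 30, 2023 gives February 4, 2023, which is the date on which the default interest accrual becomes due. That falls on a Saturday, so it rolls to the next business day, Monday, February 6, 2023.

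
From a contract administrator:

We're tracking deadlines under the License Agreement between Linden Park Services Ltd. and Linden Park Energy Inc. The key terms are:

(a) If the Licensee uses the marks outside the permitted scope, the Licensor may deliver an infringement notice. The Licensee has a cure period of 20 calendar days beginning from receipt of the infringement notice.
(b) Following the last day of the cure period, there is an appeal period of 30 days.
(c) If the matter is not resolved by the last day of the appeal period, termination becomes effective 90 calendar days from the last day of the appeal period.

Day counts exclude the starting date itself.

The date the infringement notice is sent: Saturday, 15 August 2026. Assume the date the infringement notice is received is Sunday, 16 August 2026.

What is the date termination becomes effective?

3 January 2027

Adding 20 calendar days to 16 August 2026 gives 5 September 2026, which is the last day of the cure period.
The last day of the appeal period: 30 calendar days after 5 September 2026 is 5 October 2026.
The date termination becomes effective: 5 October 2026 + 90 days = 3 January 2027.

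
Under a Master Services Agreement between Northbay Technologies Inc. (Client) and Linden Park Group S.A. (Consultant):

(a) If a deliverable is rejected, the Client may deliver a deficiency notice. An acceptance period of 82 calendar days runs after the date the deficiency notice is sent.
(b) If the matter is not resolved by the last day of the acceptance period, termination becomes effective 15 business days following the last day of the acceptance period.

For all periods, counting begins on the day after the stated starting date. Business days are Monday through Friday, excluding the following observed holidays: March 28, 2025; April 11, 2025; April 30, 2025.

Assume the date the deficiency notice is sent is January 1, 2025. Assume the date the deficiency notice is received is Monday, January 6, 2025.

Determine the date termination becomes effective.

April 16, 2025

Adding 82 calendar days to January 1, 2025 gives March 24, 2025, which is the last day of the acceptance period.
The date termination becomes effective: counting 15 business days from Monday, March 24, 2025 (Mar 25, Mar 26, Mar 27, Mar 31, …, Apr 14, Apr 15, Apr 16, skipping weekends and the listed holidays on Mar 28, Apr 11) reaches Wednesday, April 16, 2025.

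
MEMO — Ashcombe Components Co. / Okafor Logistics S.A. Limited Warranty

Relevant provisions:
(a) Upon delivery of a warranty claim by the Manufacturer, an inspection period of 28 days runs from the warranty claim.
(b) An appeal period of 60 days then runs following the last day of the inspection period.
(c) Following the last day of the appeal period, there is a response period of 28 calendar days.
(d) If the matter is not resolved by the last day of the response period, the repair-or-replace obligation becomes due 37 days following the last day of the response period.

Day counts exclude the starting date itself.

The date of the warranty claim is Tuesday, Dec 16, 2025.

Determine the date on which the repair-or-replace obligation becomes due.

The last day of the inspection period: Dec 16, 2025 + 28 days = Jan 13, 2026.
The last day of the appeal period: 60 calendar days after Jan 13, 2026 is Mar 14, 2026.
The last day of the response period: 28 calendar days after Mar 14, 2026 is Apr 11, 2026.
Adding 37 calendar days to Apr 11, 2026 gives May 18, 2026, which is the date on which the repair-or-replace obligation becomes due.

May 18, 2026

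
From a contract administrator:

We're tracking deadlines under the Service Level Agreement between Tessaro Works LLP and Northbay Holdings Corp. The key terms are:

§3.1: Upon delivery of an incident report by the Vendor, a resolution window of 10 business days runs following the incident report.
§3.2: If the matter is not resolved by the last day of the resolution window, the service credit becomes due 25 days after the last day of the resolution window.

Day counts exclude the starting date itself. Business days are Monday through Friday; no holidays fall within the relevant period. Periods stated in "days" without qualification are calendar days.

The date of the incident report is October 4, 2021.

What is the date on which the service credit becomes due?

November 12, 2021

The last day of the resolution window: counting 10 business days from Monday, October 4, 2021 (Oct 5, Oct 6, Oct 7, Oct 8, Oct 11, Oct 12, Oct 13, Oct 14, Oct 15, Oct 18, skipping weekends) reaches Monday, October 18, 2021.
The date on which the service credit becomes due: 25 calendar days after October 18, 2021 is November 12, 2021.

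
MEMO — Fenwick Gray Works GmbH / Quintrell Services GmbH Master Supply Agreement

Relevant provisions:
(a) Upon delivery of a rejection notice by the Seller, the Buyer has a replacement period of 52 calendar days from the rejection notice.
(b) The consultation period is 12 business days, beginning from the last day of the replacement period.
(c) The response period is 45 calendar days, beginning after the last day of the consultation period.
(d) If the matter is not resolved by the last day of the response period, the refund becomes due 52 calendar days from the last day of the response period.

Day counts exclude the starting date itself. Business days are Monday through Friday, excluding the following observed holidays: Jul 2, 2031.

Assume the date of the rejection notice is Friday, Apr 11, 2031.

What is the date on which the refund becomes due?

Sep 23, 2031

The last day of the replacement period: Apr 11, 2031 + 52 days = Jun 2, 2031.
From Monday, Jun 2, 2031, 12 business days (Jun 3, Jun 4, Jun 5, Jun 6, …, Jun 16, Jun 17, Jun 18, skipping weekends) brings us to Wednesday, Jun 18, 2031, which is the last day of the consultation period.
Adding 45 calendar days to Jun 18, 2031 gives Aug 2, 2031, which is the last day of the response period.
The date on which the refund becomes due: 52 calendar days after Aug 2, 2031 is Sep 23, 2031.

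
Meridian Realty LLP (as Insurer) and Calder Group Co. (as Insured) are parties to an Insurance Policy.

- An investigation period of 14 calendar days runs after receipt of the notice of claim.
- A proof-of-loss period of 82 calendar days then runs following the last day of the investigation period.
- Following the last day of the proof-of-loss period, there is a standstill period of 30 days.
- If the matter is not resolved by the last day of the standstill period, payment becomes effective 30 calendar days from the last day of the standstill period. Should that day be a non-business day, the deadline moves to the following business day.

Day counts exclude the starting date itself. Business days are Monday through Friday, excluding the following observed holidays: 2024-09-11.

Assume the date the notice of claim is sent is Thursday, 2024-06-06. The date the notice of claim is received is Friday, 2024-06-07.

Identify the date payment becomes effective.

The last day of the investigation period: 2024-06-07 + 14 days = 2024-06-21.
The last day of the proof-of-loss period: 2024-06-21 + 82 days = 2024-09-11.
The last day of the standstill period: 2024-09-11 + 30 days = 2024-10-11.
The date payment becomes effective: 30 calendar days after 2024-10-11 is 2024-11-10. That falls on a Sunday, so it rolls to the next business day, Monday, 2024-11-11.

2024-11-11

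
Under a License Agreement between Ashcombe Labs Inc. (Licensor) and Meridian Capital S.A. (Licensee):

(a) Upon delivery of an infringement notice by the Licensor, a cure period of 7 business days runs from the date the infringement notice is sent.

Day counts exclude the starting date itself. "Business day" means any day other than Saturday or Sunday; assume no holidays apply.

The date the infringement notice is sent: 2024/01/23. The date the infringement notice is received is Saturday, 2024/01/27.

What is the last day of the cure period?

The last day of the cure period: 7 business days after Tuesday, 2024/01/23, skipping weekends — Jan 24, Jan 25, Jan 26, Jan 29, Jan 30, Jan 31, Feb 1 — lands on Thursday, 2024/02/01.

2024/02/01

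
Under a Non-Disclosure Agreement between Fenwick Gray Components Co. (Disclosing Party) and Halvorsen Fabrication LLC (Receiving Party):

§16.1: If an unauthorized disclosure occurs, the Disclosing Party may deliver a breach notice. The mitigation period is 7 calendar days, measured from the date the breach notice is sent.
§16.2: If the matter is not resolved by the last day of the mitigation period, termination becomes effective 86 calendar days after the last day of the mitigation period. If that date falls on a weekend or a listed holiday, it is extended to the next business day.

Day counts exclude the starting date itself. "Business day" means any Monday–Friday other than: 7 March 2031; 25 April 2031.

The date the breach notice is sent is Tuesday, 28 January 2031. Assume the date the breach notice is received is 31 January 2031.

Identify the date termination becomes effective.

The last day of the mitigation period: 28 January 2031 + 7 days = 4 February 2031.
The date termination becomes effective: 86 calendar days after 4 February 2031 is 1 May 2031. 1 May 2031 is a Thursday and is not a listed holiday, so no roll-forward applies.

1 May 2031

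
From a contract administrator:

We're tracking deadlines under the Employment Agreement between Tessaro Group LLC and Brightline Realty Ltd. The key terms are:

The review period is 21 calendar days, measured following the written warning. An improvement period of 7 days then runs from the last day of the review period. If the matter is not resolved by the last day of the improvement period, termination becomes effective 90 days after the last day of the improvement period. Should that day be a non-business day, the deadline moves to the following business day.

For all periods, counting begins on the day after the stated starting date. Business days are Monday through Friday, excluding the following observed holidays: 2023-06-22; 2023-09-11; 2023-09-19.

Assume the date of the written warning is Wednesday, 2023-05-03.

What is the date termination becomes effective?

Adding 21 calendar days to 2023-05-03 gives 2023-05-24, which is the last day of the review period.
Adding 7 calendar days to 2023-05-24 gives 2023-05-31, which is the last day of the improvement period.
Adding 90 calendar days to 2023-05-31 gives 2023-08-29, which is the date termination becomes effective. 2023-08-29 is a Tuesday and is not a listed holiday, so no roll-forward applies.

2023-08-29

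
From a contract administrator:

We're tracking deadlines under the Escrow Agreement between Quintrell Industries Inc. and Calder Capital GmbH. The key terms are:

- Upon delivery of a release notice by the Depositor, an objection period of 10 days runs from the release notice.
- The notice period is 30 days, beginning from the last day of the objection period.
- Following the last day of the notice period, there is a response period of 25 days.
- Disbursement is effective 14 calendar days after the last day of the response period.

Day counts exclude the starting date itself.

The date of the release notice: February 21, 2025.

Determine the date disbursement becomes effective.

The last day of the objection period: 10 calendar days after February 21, 2025 is March 3, 2025.
Adding 30 calendar days to March 3, 2025 gives April 2, 2025, which is the last day of the notice period.
Adding 25 calendar days to April 2, 2025 gives April 27, 2025, which is the last day of the response period.
The date disbursement becomes effective: April 27, 2025 + 14 days = May 11, 2025.

May 11, 2025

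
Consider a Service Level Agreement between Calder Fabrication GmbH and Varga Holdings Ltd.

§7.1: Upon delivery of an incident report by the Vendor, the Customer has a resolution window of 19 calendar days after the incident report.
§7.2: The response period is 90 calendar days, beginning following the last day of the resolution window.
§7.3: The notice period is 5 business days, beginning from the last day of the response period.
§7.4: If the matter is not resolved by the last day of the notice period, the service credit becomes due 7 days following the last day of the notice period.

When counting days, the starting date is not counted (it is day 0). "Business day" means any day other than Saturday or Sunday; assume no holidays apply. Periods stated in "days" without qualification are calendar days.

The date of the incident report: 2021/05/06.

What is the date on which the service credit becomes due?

2021/09/06

Adding 19 calendar days to 2021/05/06 gives 2021/05/25, which is the last day of the resolution window.
The last day of the response period: 90 calendar days after 2021/05/25 is 2021/08/23.
From Monday, 2021/08/23, 5 business days (Aug 24, Aug 25, Aug 26, Aug 27, Aug 30, skipping weekends) brings us to Monday, 2021/08/30, which is the last day of the notice period.
Adding 7 calendar days to 2021/08/30 gives 2021/09/06, which is the date on which the service credit becomes due.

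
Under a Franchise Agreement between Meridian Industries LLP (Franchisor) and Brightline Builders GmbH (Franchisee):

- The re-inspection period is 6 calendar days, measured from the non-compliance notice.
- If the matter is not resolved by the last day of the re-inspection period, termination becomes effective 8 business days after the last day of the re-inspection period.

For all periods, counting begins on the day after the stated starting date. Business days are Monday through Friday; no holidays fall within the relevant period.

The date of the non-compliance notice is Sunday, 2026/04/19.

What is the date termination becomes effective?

The last day of the re-inspection period: 6 calendar days after 2026/04/19 is 2026/04/25.
From Saturday, 2026/04/25, 8 business days (Apr 27, Apr 28, Apr 29, Apr 30, May 1, May 4, May 5, May 6, skipping weekends) brings us to Wednesday, 2026/05/06, which is the date termination becomes effective.

2026/05/06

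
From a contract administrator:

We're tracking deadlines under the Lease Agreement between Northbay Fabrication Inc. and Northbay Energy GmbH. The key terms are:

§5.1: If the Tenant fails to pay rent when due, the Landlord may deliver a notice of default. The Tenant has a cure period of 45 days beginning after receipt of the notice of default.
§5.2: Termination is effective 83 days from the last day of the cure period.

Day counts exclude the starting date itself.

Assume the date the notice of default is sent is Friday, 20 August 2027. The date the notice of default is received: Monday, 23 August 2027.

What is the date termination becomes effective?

29 December 2027

The last day of the cure period: 23 August 2027 + 45 days = 7 October 2027.
Adding 83 calendar days to 7 October 2027 gives 29 December 2027, which is the date termination becomes effective.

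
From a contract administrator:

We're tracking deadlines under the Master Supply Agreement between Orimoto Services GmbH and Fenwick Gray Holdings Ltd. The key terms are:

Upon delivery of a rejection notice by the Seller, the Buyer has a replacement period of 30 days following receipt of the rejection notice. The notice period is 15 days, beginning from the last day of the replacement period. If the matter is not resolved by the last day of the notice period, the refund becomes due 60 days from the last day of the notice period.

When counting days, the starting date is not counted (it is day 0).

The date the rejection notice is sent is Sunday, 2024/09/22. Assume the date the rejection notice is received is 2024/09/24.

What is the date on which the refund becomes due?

2025/01/07

The last day of the replacement period: 2024/09/24 + 30 days = 2024/10/24.
Adding 15 calendar days to 2024/10/24 gives 2024/11/08, which is the last day of the notice period.
The date on which the refund becomes due: 2024/11/08 + 60 days = 2025/01/07.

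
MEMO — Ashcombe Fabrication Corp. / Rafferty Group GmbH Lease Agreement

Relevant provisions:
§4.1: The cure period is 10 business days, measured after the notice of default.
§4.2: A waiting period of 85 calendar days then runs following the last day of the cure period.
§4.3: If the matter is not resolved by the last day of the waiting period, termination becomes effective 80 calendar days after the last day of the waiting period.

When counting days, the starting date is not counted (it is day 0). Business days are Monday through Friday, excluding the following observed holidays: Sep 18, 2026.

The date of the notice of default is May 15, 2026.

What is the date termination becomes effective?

From Friday, May 15, 2026, 10 business days (May 18, May 19, May 20, May 21, May 22, May 25, May 26, May 27, May 28, May 29, skipping weekends) brings us to Friday, May 29, 2026, which is the last day of the cure period.
Adding 85 calendar days to May 29, 2026 gives Aug 22, 2026, which is the last day of the waiting period.
The date termination becomes effective: 80 calendar days after Aug 22, 2026 is Nov 10, 2026.

Nov 10, 2026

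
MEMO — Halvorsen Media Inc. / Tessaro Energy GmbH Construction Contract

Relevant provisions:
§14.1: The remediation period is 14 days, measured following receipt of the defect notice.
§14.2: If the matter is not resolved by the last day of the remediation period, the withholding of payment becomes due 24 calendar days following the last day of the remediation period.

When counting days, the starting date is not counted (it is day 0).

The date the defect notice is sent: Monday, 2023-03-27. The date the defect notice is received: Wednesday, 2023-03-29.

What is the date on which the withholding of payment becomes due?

2023-05-06

The last day of the remediation period: 2023-03-29 + 14 days = 2023-04-12.
The date on which the withholding of payment becomes due: 2023-04-12 + 24 days = 2023-05-06.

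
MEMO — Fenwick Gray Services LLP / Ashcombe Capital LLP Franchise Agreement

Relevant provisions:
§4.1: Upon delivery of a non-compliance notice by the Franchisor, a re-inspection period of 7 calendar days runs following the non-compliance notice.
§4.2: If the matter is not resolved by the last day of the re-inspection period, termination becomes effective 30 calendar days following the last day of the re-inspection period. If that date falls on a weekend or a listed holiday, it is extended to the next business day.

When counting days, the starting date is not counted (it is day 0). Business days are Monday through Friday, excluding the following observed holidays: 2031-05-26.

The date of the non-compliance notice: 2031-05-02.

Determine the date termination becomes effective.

2031-06-09

The last day of the re-inspection period: 2031-05-02 + 7 days = 2031-05-09.
The date termination becomes effective: 2031-05-09 + 30 days = 2031-06-08. That falls on a Sunday, so it rolls to the next business day, Monday, 2031-06-09.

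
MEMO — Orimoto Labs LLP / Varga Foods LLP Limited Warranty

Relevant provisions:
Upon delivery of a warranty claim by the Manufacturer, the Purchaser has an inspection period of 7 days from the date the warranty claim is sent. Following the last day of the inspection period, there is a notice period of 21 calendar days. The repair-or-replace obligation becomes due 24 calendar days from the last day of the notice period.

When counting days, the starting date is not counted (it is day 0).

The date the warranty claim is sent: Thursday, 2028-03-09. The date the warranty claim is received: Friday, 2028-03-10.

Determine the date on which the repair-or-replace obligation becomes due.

The last day of the inspection period: 2028-03-09 + 7 days = 2028-03-16.
Adding 21 calendar days to 2028-03-16 gives 2028-04-06, which is the last day of the notice period.
Adding 24 calendar days to 2028-04-06 gives 2028-04-30, which is the date on which the repair-or-replace obligation becomes due.

2028-04-30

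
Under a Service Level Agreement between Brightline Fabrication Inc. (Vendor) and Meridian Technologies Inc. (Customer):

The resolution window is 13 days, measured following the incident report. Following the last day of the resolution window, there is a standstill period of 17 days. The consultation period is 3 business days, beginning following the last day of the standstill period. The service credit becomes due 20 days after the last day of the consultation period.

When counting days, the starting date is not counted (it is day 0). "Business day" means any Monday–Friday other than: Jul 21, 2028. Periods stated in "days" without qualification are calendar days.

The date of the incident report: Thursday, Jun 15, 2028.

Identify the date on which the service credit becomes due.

The last day of the resolution window: Jun 15, 2028 + 13 days = Jun 28, 2028.
The last day of the standstill period: Jun 28, 2028 + 17 days = Jul 15, 2028.
The last day of the consultation period: counting 3 business days from Saturday, Jul 15, 2028 (Jul 17, Jul 18, Jul 19, skipping weekends) reaches Wednesday, Jul 19, 2028.
The date on which the service credit becomes due: Jul 19, 2028 + 20 days = Aug 8, 2028.

Aug 8, 2028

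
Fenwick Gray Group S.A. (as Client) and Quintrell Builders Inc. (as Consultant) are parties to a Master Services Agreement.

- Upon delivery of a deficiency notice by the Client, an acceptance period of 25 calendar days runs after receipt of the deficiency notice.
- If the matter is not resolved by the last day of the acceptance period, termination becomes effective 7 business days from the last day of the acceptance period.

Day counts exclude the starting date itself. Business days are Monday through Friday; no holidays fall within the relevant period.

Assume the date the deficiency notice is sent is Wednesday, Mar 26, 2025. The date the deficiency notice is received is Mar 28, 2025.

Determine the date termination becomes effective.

The last day of the acceptance period: 25 calendar days after Mar 28, 2025 is Apr 22, 2025.
The date termination becomes effective: 7 business days after Tuesday, Apr 22, 2025, skipping weekends — Apr 23, Apr 24, Apr 25, Apr 28, Apr 29, Apr 30, May 1 — lands on Thursday, May 1, 2025.

May 1, 2025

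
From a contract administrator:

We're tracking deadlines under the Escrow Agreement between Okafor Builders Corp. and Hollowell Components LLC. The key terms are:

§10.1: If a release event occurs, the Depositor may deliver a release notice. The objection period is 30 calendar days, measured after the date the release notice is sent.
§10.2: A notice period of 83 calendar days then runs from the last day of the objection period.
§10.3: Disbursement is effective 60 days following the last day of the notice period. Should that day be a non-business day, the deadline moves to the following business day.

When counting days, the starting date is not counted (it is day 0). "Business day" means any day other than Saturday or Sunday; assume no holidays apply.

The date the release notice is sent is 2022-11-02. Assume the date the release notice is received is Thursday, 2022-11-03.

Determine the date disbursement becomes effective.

2023-04-24

The last day of the objection period: 30 calendar days after 2022-11-02 is 2022-12-02.
The last day of the notice period: 83 calendar days after 2022-12-02 is 2023-02-23.
Adding 60 calendar days to 2023-02-23 gives 2023-04-24, which is the date disbursement becomes effective. 2023-04-24 is a Monday, so no roll-forward applies.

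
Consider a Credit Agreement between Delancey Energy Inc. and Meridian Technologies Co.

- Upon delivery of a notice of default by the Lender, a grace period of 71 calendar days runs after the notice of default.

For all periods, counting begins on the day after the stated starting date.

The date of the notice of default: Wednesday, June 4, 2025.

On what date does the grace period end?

August 14, 2025

The last day of the grace period: June 4, 2025 + 71 days = August 14, 2025.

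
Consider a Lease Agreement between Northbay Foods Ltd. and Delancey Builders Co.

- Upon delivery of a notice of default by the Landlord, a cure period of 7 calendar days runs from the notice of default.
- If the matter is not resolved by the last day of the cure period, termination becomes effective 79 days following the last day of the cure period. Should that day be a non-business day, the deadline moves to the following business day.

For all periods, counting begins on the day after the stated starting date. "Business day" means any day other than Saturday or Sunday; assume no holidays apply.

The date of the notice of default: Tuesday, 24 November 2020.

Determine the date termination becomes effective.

18 February 2021

The last day of the cure period: 24 November 2020 + 7 days = 1 December 2020.
The date termination becomes effective: 1 December 2020 + 79 days = 18 February 2021. 18 February 2021 is a Thursday, so no roll-forward applies.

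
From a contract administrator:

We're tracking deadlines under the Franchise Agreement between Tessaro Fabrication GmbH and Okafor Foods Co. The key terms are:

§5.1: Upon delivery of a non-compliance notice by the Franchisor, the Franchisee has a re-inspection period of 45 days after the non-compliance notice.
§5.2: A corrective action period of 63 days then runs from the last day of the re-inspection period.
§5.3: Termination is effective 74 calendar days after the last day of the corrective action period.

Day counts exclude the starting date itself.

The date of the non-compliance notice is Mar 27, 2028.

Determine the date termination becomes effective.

The last day of the re-inspection period: Mar 27, 2028 + 45 days = May 11, 2028.
Adding 63 calendar days to May 11, 2028 gives Jul 13, 2028, which is the last day of the corrective action period.
The date termination becomes effective: Jul 13, 2028 + 74 days = Sep 25, 2028.

Sep 25, 2028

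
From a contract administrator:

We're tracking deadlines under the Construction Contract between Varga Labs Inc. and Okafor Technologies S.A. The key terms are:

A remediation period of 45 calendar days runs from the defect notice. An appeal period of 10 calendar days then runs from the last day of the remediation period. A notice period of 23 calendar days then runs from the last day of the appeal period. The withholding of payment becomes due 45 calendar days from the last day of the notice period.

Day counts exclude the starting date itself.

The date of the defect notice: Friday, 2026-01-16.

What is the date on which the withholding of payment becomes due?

2026-05-19

The last day of the remediation period: 45 calendar days after 2026-01-16 is 2026-03-02.
Adding 10 calendar days to 2026-03-02 gives 2026-03-12, which is the last day of the appeal period.
The last day of the notice period: 2026-03-12 + 23 days = 2026-04-04.
The date on which the withholding of payment becomes due: 45 calendar days after 2026-04-04 is 2026-05-19.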